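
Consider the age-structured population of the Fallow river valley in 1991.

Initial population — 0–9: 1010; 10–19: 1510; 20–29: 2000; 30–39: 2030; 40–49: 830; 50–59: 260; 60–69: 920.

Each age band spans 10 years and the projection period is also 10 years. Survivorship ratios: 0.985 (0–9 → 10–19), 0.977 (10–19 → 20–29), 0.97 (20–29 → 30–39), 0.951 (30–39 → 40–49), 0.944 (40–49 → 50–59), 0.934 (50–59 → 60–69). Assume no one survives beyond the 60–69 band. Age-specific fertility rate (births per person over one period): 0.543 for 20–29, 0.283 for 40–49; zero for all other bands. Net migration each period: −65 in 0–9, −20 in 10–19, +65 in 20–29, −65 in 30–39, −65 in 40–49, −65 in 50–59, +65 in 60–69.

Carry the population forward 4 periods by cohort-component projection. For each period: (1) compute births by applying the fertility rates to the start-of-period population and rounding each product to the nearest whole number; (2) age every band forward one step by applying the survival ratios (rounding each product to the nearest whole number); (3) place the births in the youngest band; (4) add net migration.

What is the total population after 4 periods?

7856

Call the groups 1 to 7, youngest first.
Period 1.
Births: 2000 × 0.543 = 1086  |  830 × 0.283 = 235 — total 1321
Group 2: 1010 × 0.985 = 995
Group 3: 1510 × 0.977 = 1475
Group 4: 2000 × 0.97 = 1940
Group 5: 2030 × 0.951 = 1931
Group 6: 830 × 0.944 = 784
Group 7: 260 × 0.934 = 243
Net migration: Group 1 − 65 → 1256; Group 2 − 20 → 975; Group 3 + 65 → 1540; Group 4 − 65 → 1875; Group 5 − 65 → 1866; Group 6 − 65 → 719; Group 7 + 65 → 308
End of period: [1256, 975, 1540, 1875, 1866, 719, 308]
Period 2.
Births: 1540 × 0.543 = 836  |  1866 × 0.283 = 528 — total 1364
Group 2: 1256 × 0.985 = 1237
Group 3: 975 × 0.977 = 953
Group 4: 1540 × 0.97 = 1494
Group 5: 1875 × 0.951 = 1783
Group 6: 1866 × 0.944 = 1762
Group 7: 719 × 0.934 = 672
Net migration: Group 1 − 65 → 1299; Group 2 − 20 → 1217; Group 3 + 65 → 1018; Group 4 − 65 → 1429; Group 5 − 65 → 1718; Group 6 − 65 → 1697; Group 7 + 65 → 737
End of period: [1299, 1217, 1018, 1429, 1718, 1697, 737]
Period 3.
Births: 1018 × 0.543 = 553  |  1718 × 0.283 = 486 — total 1039
Group 2: 1299 × 0.985 = 1280
Group 3: 1217 × 0.977 = 1189
Group 4: 1018 × 0.97 = 987
Group 5: 1429 × 0.951 = 1359
Group 6: 1718 × 0.944 = 1622
Group 7: 1697 × 0.934 = 1585
Net migration: Group 1 − 65 → 974; Group 2 − 20 → 1260; Group 3 + 65 → 1254; Group 4 − 65 → 922; Group 5 − 65 → 1294; Group 6 − 65 → 1557; Group 7 + 65 → 1650
End of period: [974, 1260, 1254, 922, 1294, 1557, 1650]
Period 4.
Births: 1254 × 0.543 = 681  |  1294 × 0.283 = 366 — total 1047
Group 2: 974 × 0.985 = 959
Group 3: 1260 × 0.977 = 1231
Group 4: 1254 × 0.97 = 1216
Group 5: 922 × 0.951 = 877
Group 6: 1294 × 0.944 = 1222
Group 7: 1557 × 0.934 = 1454
Net migration: Group 1 − 65 → 982; Group 2 − 20 → 939; Group 3 + 65 → 1296; Group 4 − 65 → 1151; Group 5 − 65 → 812; Group 6 − 65 → 1157; Group 7 + 65 → 1519
End of period: [982, 939, 1296, 1151, 812, 1157, 1519]
Total after period 4: 982 + 939 + 1296 + 1151 + 812 + 1157 + 1519 = 7856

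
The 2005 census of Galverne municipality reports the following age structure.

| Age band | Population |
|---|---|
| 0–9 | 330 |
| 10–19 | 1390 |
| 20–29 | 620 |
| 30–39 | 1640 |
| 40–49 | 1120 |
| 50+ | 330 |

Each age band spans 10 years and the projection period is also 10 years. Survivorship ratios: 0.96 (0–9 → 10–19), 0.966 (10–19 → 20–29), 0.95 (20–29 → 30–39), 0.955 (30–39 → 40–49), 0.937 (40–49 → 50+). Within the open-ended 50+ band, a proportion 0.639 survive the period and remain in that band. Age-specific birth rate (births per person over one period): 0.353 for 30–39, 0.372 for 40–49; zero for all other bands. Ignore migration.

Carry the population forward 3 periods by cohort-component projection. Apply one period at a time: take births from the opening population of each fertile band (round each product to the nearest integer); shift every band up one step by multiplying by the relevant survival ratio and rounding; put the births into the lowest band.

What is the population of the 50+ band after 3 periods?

— Period 1 —
Births: 1640 × 0.353 = 579, 1120 × 0.372 = 417 ⇒ total 996
10–19: 330 × 0.96 = 317
20–29: 1390 × 0.966 = 1343
30–39: 620 × 0.95 = 589
40–49: 1640 × 0.955 = 1566
50+: 1120 × 0.937 + 330 × 0.639 = 1049 + 211 = 1260
Giving 996 / 317 / 1343 / 589 / 1566 / 1260.
— Period 2 —
Births: 589 × 0.353 = 208, 1566 × 0.372 = 583 ⇒ total 791
10–19: 996 × 0.96 = 956
20–29: 317 × 0.966 = 306
30–39: 1343 × 0.95 = 1276
40–49: 589 × 0.955 = 562
50+: 1566 × 0.937 + 1260 × 0.639 = 1467 + 805 = 2272
Giving 791 / 956 / 306 / 1276 / 562 / 2272.
— Period 3 —
Births: 1276 × 0.353 = 450, 562 × 0.372 = 209 ⇒ total 659
10–19: 791 × 0.96 = 759
20–29: 956 × 0.966 = 923
30–39: 306 × 0.95 = 291
40–49: 1276 × 0.955 = 1219
50+: 562 × 0.937 + 2272 × 0.639 = 527 + 1452 = 1979
Giving 659 / 759 / 923 / 291 / 1219 / 1979.

1979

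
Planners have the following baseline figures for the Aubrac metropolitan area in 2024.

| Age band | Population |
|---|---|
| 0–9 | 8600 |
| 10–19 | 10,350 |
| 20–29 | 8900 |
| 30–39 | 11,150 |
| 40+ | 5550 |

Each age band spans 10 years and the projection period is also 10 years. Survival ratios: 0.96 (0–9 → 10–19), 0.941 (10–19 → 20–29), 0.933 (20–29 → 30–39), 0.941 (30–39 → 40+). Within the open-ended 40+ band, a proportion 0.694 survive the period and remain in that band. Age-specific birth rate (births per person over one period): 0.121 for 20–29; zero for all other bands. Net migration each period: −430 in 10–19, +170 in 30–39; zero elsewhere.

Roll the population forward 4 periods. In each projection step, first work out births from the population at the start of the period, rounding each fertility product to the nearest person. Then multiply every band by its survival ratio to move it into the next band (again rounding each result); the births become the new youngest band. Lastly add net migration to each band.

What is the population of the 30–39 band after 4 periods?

After projecting period 1:
Births: 8900 × 0.121 = 1077
10–19: 8600 × 0.96 = 8256
20–29: 10350 × 0.941 = 9739
30–39: 8900 × 0.933 = 8304
40+: 11150 × 0.941 + 5550 × 0.694 = 10492 + 3852 = 14344
Net migration: 10–19 − 430 → 7826; 30–39 + 170 → 8474
→ [1077, 7826, 9739, 8474, 14344]
After projecting period 2:
Births: 9739 × 0.121 = 1178
10–19: 1077 × 0.96 = 1034
20–29: 7826 × 0.941 = 7364
30–39: 9739 × 0.933 = 9086
40+: 8474 × 0.941 + 14344 × 0.694 = 7974 + 9955 = 17929
Net migration: 10–19 − 430 → 604; 30–39 + 170 → 9256
→ [1178, 604, 7364, 9256, 17929]
After projecting period 3:
Births: 7364 × 0.121 = 891
10–19: 1178 × 0.96 = 1131
20–29: 604 × 0.941 = 568
30–39: 7364 × 0.933 = 6871
40+: 9256 × 0.941 + 17929 × 0.694 = 8710 + 12443 = 21153
Net migration: 10–19 − 430 → 701; 30–39 + 170 → 7041
→ [891, 701, 568, 7041, 21153]
After projecting period 4:
Births: 568 × 0.121 = 69
10–19: 891 × 0.96 = 855
20–29: 701 × 0.941 = 660
30–39: 568 × 0.933 = 530
40+: 7041 × 0.941 + 21153 × 0.694 = 6626 + 14680 = 21306
Net migration: 10–19 − 430 → 425; 30–39 + 170 → 700
→ [69, 425, 660, 700, 21306]

700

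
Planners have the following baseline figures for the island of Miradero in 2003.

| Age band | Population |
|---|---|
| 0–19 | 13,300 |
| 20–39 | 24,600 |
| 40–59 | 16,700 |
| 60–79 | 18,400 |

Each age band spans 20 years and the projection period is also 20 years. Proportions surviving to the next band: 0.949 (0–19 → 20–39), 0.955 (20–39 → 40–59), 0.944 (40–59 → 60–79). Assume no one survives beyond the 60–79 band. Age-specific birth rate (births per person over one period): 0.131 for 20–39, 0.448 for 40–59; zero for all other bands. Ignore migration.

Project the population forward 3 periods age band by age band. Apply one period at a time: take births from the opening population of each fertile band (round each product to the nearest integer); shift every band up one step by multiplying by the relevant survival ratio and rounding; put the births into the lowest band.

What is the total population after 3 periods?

(Bands numbered youngest = 1 to oldest = 4.)
Period 1.
Births: 24600 * 0.131 = 3223 ; 16700 * 0.448 = 7482 → total 10705
Band 2: 13300 * 0.949 = 12622
Band 3: 24600 * 0.955 = 23493
Band 4: 16700 * 0.944 = 15765
Giving 10705 / 12622 / 23493 / 15765.
Period 2.
Births: 12622 * 0.131 = 1653 ; 23493 * 0.448 = 10525 → total 12178
Band 2: 10705 * 0.949 = 10159
Band 3: 12622 * 0.955 = 12054
Band 4: 23493 * 0.944 = 22177
Giving 12178 / 10159 / 12054 / 22177.
Period 3.
Births: 10159 * 0.131 = 1331 ; 12054 * 0.448 = 5400 → total 6731
Band 2: 12178 * 0.949 = 11557
Band 3: 10159 * 0.955 = 9702
Band 4: 12054 * 0.944 = 11379
Giving 6731 / 11557 / 9702 / 11379.
Total after period 3: 6731 + 11557 + 9702 + 11379 = 39369

39369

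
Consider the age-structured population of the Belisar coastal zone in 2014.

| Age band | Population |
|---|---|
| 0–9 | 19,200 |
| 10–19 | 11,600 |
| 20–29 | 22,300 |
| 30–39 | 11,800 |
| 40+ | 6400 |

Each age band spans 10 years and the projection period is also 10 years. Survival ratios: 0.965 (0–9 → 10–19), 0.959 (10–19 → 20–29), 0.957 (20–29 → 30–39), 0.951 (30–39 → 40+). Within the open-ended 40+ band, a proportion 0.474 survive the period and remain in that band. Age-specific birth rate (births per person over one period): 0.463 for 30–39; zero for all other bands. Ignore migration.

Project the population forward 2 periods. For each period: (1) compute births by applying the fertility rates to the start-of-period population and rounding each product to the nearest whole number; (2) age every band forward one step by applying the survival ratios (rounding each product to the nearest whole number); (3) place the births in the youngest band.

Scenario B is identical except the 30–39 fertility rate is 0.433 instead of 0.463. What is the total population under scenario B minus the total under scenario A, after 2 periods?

[period 1]
Births: 11800 × 0.463 = 5463
10–19: 19200 × 0.965 = 18528
20–29: 11600 × 0.959 = 11124
30–39: 22300 × 0.957 = 21341
40+: 11800 × 0.951 + 6400 × 0.474 = 11222 + 3034 = 14256
Giving 5463 / 18528 / 11124 / 21341 / 14256.
[period 2]
Births: 21341 × 0.463 = 9881
10–19: 5463 × 0.965 = 5272
20–29: 18528 × 0.959 = 17768
30–39: 11124 × 0.957 = 10646
40+: 21341 × 0.951 + 14256 × 0.474 = 20295 + 6757 = 27052
Giving 9881 / 5272 / 17768 / 10646 / 27052.
Scenario A total after 2 periods: 70619
Scenario B projection —
[period 1]
Births: 11800 × 0.433 = 5109
10–19: 19200 × 0.965 = 18528
20–29: 11600 × 0.959 = 11124
30–39: 22300 × 0.957 = 21341
40+: 11800 × 0.951 + 6400 × 0.474 = 11222 + 3034 = 14256
Giving 5109 / 18528 / 11124 / 21341 / 14256.
[period 2]
Births: 21341 × 0.433 = 9241
10–19: 5109 × 0.965 = 4930
20–29: 18528 × 0.959 = 17768
30–39: 11124 × 0.957 = 10646
40+: 21341 × 0.951 + 14256 × 0.474 = 20295 + 6757 = 27052
Giving 9241 / 4930 / 17768 / 10646 / 27052.
Scenario B total after 2 periods: 69637
Difference B − A = 69637 − 70619 = -982

-982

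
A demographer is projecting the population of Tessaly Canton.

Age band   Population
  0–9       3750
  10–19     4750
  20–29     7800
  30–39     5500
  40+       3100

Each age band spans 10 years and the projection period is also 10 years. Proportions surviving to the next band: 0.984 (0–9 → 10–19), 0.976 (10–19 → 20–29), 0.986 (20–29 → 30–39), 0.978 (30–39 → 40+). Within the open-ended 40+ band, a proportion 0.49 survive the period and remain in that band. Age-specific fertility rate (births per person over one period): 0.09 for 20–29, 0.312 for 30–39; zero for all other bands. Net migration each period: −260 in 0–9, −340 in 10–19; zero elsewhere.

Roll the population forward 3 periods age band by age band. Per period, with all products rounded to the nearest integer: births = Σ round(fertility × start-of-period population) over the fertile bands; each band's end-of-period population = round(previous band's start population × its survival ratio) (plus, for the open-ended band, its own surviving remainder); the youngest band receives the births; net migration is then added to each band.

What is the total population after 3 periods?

18412

[period 1]
Births: 7800 × 0.09 = 702, 5500 × 0.312 = 1716 — total 2418
10–19: 3750 × 0.984 = 3690
20–29: 4750 × 0.976 = 4636
30–39: 7800 × 0.986 = 7691
40+: 5500 × 0.978 + 3100 × 0.49 = 5379 + 1519 = 6898
Net migration: 0–9 − 260 → 2158; 10–19 − 340 → 3350
End of period: [2158, 3350, 4636, 7691, 6898]
[period 2]
Births: 4636 × 0.09 = 417, 7691 × 0.312 = 2400 — total 2817
10–19: 2158 × 0.984 = 2123
20–29: 3350 × 0.976 = 3270
30–39: 4636 × 0.986 = 4571
40+: 7691 × 0.978 + 6898 × 0.49 = 7522 + 3380 = 10902
Net migration: 0–9 − 260 → 2557; 10–19 − 340 → 1783
End of period: [2557, 1783, 3270, 4571, 10902]
[period 3]
Births: 3270 × 0.09 = 294, 4571 × 0.312 = 1426 — total 1720
10–19: 2557 × 0.984 = 2516
20–29: 1783 × 0.976 = 1740
30–39: 3270 × 0.986 = 3224
40+: 4571 × 0.978 + 10902 × 0.49 = 4470 + 5342 = 9812
Net migration: 0–9 − 260 → 1460; 10–19 − 340 → 2176
End of period: [1460, 2176, 1740, 3224, 9812]
Total after period 3: 1460 + 2176 + 1740 + 3224 + 9812 = 18412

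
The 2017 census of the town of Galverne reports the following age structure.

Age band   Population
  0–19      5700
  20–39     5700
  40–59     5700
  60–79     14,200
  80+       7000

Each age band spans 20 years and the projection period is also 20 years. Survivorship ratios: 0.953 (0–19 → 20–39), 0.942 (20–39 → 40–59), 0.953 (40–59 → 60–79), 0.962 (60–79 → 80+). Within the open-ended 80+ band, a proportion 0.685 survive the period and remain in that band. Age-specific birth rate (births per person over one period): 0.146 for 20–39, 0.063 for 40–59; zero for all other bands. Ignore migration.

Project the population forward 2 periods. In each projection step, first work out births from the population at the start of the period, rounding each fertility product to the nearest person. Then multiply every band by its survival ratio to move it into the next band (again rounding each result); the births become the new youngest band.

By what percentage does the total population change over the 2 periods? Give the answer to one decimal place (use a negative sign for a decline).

-20.7

Call the bands 1 to 5, youngest first.
[period 1]
Births: 5700 * 0.146 = 832 ; 5700 * 0.063 = 359 — total 1191
Band 2: 5700 * 0.953 = 5432
Band 3: 5700 * 0.942 = 5369
Band 4: 5700 * 0.953 = 5432
Band 5: 14200 * 0.962 + 7000 * 0.685 = 13660 + 4795 = 18455
Giving 1191 / 5432 / 5369 / 5432 / 18455.
[period 2]
Births: 5432 * 0.146 = 793 ; 5369 * 0.063 = 338 — total 1131
Band 2: 1191 * 0.953 = 1135
Band 3: 5432 * 0.942 = 5117
Band 4: 5369 * 0.953 = 5117
Band 5: 5432 * 0.962 + 18455 * 0.685 = 5226 + 12642 = 17868
Giving 1131 / 1135 / 5117 / 5117 / 17868.
Total: 38300 → 30368; change = -7932; percentage change = -20.7%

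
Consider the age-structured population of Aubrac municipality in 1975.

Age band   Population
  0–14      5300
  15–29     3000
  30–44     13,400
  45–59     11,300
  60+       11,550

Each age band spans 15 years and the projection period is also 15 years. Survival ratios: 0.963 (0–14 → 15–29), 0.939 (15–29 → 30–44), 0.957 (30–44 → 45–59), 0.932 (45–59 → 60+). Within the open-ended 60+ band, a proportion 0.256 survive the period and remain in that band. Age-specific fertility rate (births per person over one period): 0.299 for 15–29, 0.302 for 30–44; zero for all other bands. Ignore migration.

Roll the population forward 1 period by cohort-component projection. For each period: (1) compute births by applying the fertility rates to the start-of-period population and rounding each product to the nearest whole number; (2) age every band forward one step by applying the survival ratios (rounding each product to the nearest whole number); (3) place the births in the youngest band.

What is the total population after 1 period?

Call the bands 1 to 5, youngest first.
Period 1:
Births: 3000 * 0.299 = 897 ; 13400 * 0.302 = 4047 ⇒ total 4944
Band 2: 5300 * 0.963 = 5104
Band 3: 3000 * 0.939 = 2817
Band 4: 13400 * 0.957 = 12824
Band 5: 11300 * 0.932 + 11550 * 0.256 = 10532 + 2957 = 13489
Population now: 0–14=4944, 15–29=5104, 30–44=2817, 45–59=12824, 60+=13489
Total after period 1: 4944 + 5104 + 2817 + 12824 + 13489 = 39178

39178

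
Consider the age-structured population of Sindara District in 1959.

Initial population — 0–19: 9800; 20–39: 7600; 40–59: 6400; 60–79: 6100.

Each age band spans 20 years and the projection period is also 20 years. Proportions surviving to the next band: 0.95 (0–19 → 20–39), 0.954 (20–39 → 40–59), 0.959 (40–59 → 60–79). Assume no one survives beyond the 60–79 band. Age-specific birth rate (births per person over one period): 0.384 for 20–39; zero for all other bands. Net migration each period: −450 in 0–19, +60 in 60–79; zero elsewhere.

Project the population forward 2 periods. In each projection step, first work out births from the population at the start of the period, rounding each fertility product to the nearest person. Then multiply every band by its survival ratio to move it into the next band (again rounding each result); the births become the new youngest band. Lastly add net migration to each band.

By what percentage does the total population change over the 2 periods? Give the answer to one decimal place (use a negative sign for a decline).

Period 1:
Births: 7600 × 0.384 = 2918
20–39: 9800 × 0.95 = 9310
40–59: 7600 × 0.954 = 7250
60–79: 6400 × 0.959 = 6138
Net migration: 0–19 − 450 → 2468; 60–79 + 60 → 6198
End of period: [2468, 9310, 7250, 6198]
Period 2:
Births: 9310 × 0.384 = 3575
20–39: 2468 × 0.95 = 2345
40–59: 9310 × 0.954 = 8882
60–79: 7250 × 0.959 = 6953
Net migration: 0–19 − 450 → 3125; 60–79 + 60 → 7013
End of period: [3125, 2345, 8882, 7013]
Total: 29900 → 21365; change = -8535; percentage change = -28.5%

-28.5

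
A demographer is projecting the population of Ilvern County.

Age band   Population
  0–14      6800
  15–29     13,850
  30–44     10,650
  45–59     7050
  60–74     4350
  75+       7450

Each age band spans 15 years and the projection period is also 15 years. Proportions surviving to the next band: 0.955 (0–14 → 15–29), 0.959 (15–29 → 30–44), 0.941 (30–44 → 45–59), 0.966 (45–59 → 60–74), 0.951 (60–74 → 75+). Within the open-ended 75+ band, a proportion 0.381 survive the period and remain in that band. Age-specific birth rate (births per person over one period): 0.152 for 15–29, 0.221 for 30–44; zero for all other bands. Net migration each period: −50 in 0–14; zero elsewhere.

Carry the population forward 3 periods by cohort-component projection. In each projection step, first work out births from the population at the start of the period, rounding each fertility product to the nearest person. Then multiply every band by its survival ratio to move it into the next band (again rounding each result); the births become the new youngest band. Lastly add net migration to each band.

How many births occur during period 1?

4459

Call the groups 1 to 6, youngest first.
After projecting period 1:
Births: 13850 × 0.152 = 2105 ; 10650 × 0.221 = 2354 ⇒ total 4459
Group 2: 6800 × 0.955 = 6494
Group 3: 13850 × 0.959 = 13282
Group 4: 10650 × 0.941 = 10022
Group 5: 7050 × 0.966 = 6810
Group 6: 4350 × 0.951 + 7450 × 0.381 = 4137 + 2838 = 6975
Net migration: Group 1 − 50 → 4409
Population now: 0–14=4409, 15–29=6494, 30–44=13282, 45–59=10022, 60–74=6810, 75+=6975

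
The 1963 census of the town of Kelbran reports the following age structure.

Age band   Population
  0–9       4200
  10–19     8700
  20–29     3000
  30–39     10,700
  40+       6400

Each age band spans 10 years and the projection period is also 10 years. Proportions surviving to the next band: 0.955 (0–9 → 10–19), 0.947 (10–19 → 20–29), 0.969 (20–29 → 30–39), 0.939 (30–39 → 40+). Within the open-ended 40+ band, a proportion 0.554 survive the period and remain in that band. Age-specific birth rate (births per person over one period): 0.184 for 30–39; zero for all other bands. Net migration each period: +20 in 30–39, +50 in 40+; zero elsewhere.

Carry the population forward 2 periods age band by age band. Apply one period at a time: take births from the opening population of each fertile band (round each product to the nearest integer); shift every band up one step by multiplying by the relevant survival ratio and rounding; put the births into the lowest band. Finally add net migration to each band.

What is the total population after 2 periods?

24577

After projecting period 1:
Births: 10700 × 0.184 = 1969
10–19: 4200 × 0.955 = 4011
20–29: 8700 × 0.947 = 8239
30–39: 3000 × 0.969 = 2907
40+: 10700 × 0.939 + 6400 × 0.554 = 10047 + 3546 = 13593
Net migration: 30–39 + 20 → 2927; 40+ + 50 → 13643
Population now: 0–9=1969, 10–19=4011, 20–29=8239, 30–39=2927, 40+=13643
After projecting period 2:
Births: 2927 × 0.184 = 539
10–19: 1969 × 0.955 = 1880
20–29: 4011 × 0.947 = 3798
30–39: 8239 × 0.969 = 7984
40+: 2927 × 0.939 + 13643 × 0.554 = 2748 + 7558 = 10306
Net migration: 30–39 + 20 → 8004; 40+ + 50 → 10356
Population now: 0–9=539, 10–19=1880, 20–29=3798, 30–39=8004, 40+=10356
Total after period 2: 539 + 1880 + 3798 + 8004 + 10356 = 24577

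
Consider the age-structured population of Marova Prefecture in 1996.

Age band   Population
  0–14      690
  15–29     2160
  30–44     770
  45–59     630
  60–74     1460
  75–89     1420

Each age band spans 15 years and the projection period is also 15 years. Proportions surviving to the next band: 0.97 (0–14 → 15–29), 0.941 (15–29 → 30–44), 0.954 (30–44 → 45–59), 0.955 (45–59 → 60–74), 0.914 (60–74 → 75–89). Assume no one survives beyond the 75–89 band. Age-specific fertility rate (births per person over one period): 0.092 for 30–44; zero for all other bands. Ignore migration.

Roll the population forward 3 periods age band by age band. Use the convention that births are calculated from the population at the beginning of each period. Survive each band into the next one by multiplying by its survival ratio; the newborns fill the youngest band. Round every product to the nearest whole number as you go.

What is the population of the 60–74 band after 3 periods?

1852

Call the groups 1 to 6, youngest first.
[period 1]
Births: 770 * 0.092 = 71
Group 2: 690 * 0.97 = 669
Group 3: 2160 * 0.941 = 2033
Group 4: 770 * 0.954 = 735
Group 5: 630 * 0.955 = 602
Group 6: 1460 * 0.914 = 1334
Giving 71 / 669 / 2033 / 735 / 602 / 1334.
[period 2]
Births: 2033 * 0.092 = 187
Group 2: 71 * 0.97 = 69
Group 3: 669 * 0.941 = 630
Group 4: 2033 * 0.954 = 1939
Group 5: 735 * 0.955 = 702
Group 6: 602 * 0.914 = 550
Giving 187 / 69 / 630 / 1939 / 702 / 550.
[period 3]
Births: 630 * 0.092 = 58
Group 2: 187 * 0.97 = 181
Group 3: 69 * 0.941 = 65
Group 4: 630 * 0.954 = 601
Group 5: 1939 * 0.955 = 1852
Group 6: 702 * 0.914 = 642
Giving 58 / 181 / 65 / 601 / 1852 / 642.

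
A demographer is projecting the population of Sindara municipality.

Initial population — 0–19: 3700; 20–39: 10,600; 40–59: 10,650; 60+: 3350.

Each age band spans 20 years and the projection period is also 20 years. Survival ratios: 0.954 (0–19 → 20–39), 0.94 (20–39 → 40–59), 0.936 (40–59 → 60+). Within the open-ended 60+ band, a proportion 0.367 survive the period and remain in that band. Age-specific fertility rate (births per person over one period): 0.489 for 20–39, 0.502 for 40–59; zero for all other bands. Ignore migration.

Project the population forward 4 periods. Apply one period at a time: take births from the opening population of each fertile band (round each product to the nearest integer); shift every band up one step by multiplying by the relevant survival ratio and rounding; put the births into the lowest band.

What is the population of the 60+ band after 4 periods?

Period 1.
Births: 10600 * 0.489 = 5183  |  10650 * 0.502 = 5346 — total 10529
20–39: 3700 * 0.954 = 3530
40–59: 10600 * 0.94 = 9964
60+: 10650 * 0.936 + 3350 * 0.367 = 9968 + 1229 = 11197
→ [10529, 3530, 9964, 11197]
Period 2.
Births: 3530 * 0.489 = 1726  |  9964 * 0.502 = 5002 — total 6728
20–39: 10529 * 0.954 = 10045
40–59: 3530 * 0.94 = 3318
60+: 9964 * 0.936 + 11197 * 0.367 = 9326 + 4109 = 13435
→ [6728, 10045, 3318, 13435]
Period 3.
Births: 10045 * 0.489 = 4912  |  3318 * 0.502 = 1666 — total 6578
20–39: 6728 * 0.954 = 6419
40–59: 10045 * 0.94 = 9442
60+: 3318 * 0.936 + 13435 * 0.367 = 3106 + 4931 = 8037
→ [6578, 6419, 9442, 8037]
Period 4.
Births: 6419 * 0.489 = 3139  |  9442 * 0.502 = 4740 — total 7879
20–39: 6578 * 0.954 = 6275
40–59: 6419 * 0.94 = 6034
60+: 9442 * 0.936 + 8037 * 0.367 = 8838 + 2950 = 11788
→ [7879, 6275, 6034, 11788]

11788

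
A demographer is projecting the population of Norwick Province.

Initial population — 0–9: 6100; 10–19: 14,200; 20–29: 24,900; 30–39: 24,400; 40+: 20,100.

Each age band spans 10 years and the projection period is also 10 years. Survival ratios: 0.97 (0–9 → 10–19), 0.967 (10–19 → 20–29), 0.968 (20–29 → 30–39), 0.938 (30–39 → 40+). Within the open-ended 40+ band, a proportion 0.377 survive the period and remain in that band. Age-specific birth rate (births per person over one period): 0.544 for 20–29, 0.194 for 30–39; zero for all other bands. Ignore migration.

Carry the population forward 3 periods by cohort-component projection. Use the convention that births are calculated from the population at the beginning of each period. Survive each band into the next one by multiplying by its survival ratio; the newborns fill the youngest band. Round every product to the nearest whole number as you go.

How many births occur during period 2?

12146

(Groups numbered youngest = 1 to oldest = 5.)
[period 1]
Births: 24900 × 0.544 = 13546  |  24400 × 0.194 = 4734 — total 18280
Group 2: 6100 × 0.97 = 5917
Group 3: 14200 × 0.967 = 13731
Group 4: 24900 × 0.968 = 24103
Group 5: 24400 × 0.938 + 20100 × 0.377 = 22887 + 7578 = 30465
Population now: 0–9=18280, 10–19=5917, 20–29=13731, 30–39=24103, 40+=30465
[period 2]
Births: 13731 × 0.544 = 7470  |  24103 × 0.194 = 4676 — total 12146
Group 2: 18280 × 0.97 = 17732
Group 3: 5917 × 0.967 = 5722
Group 4: 13731 × 0.968 = 13292
Group 5: 24103 × 0.938 + 30465 × 0.377 = 22609 + 11485 = 34094
Population now: 0–9=12146, 10–19=17732, 20–29=5722, 30–39=13292, 40+=34094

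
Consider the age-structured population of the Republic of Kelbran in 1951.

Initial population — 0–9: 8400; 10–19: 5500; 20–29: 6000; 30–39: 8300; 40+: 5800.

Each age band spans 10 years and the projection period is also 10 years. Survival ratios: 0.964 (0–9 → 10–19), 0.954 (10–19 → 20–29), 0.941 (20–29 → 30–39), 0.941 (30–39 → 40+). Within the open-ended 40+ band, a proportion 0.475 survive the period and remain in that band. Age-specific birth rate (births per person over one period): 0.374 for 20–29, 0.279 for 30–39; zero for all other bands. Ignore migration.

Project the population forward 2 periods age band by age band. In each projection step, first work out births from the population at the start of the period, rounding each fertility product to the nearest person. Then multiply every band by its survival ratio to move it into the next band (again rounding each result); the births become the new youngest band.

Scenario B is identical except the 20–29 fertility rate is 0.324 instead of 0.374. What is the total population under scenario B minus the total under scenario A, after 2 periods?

-551

[period 1]
Births: 6000 × 0.374 = 2244, 8300 × 0.279 = 2316 → total 4560
10–19: 8400 × 0.964 = 8098
20–29: 5500 × 0.954 = 5247
30–39: 6000 × 0.941 = 5646
40+: 8300 × 0.941 + 5800 × 0.475 = 7810 + 2755 = 10565
End of period: [4560, 8098, 5247, 5646, 10565]
[period 2]
Births: 5247 × 0.374 = 1962, 5646 × 0.279 = 1575 → total 3537
10–19: 4560 × 0.964 = 4396
20–29: 8098 × 0.954 = 7725
30–39: 5247 × 0.941 = 4937
40+: 5646 × 0.941 + 10565 × 0.475 = 5313 + 5018 = 10331
End of period: [3537, 4396, 7725, 4937, 10331]
Scenario A total after 2 periods: 30926
Scenario B projection —
[period 1]
Births: 6000 × 0.324 = 1944, 8300 × 0.279 = 2316 → total 4260
10–19: 8400 × 0.964 = 8098
20–29: 5500 × 0.954 = 5247
30–39: 6000 × 0.941 = 5646
40+: 8300 × 0.941 + 5800 × 0.475 = 7810 + 2755 = 10565
End of period: [4260, 8098, 5247, 5646, 10565]
[period 2]
Births: 5247 × 0.324 = 1700, 5646 × 0.279 = 1575 → total 3275
10–19: 4260 × 0.964 = 4107
20–29: 8098 × 0.954 = 7725
30–39: 5247 × 0.941 = 4937
40+: 5646 × 0.941 + 10565 × 0.475 = 5313 + 5018 = 10331
End of period: [3275, 4107, 7725, 4937, 10331]
Scenario B total after 2 periods: 30375
Difference B − A = 30375 − 30926 = -551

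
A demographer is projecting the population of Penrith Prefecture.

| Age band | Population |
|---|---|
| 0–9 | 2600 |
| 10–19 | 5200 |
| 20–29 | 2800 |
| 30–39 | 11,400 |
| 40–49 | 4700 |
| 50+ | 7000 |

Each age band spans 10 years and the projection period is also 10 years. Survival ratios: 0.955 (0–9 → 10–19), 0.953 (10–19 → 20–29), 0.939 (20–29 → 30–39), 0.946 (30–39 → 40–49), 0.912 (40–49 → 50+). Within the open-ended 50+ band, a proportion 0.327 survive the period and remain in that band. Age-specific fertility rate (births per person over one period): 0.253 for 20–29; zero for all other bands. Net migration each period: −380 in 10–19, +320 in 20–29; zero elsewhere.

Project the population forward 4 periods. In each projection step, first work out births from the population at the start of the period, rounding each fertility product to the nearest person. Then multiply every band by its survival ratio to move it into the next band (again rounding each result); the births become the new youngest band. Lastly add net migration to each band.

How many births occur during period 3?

Period 1:
Births: 2800 × 0.253 = 708
10–19: 2600 × 0.955 = 2483
20–29: 5200 × 0.953 = 4956
30–39: 2800 × 0.939 = 2629
40–49: 11400 × 0.946 = 10784
50+: 4700 × 0.912 + 7000 × 0.327 = 4286 + 2289 = 6575
Net migration: 10–19 − 380 → 2103; 20–29 + 320 → 5276
Giving 708 / 2103 / 5276 / 2629 / 10784 / 6575.
Period 2:
Births: 5276 × 0.253 = 1335
10–19: 708 × 0.955 = 676
20–29: 2103 × 0.953 = 2004
30–39: 5276 × 0.939 = 4954
40–49: 2629 × 0.946 = 2487
50+: 10784 × 0.912 + 6575 × 0.327 = 9835 + 2150 = 11985
Net migration: 10–19 − 380 → 296; 20–29 + 320 → 2324
Giving 1335 / 296 / 2324 / 4954 / 2487 / 11985.
Period 3:
Births: 2324 × 0.253 = 588
10–19: 1335 × 0.955 = 1275
20–29: 296 × 0.953 = 282
30–39: 2324 × 0.939 = 2182
40–49: 4954 × 0.946 = 4686
50+: 2487 × 0.912 + 11985 × 0.327 = 2268 + 3919 = 6187
Net migration: 10–19 − 380 → 895; 20–29 + 320 → 602
Giving 588 / 895 / 602 / 2182 / 4686 / 6187.

588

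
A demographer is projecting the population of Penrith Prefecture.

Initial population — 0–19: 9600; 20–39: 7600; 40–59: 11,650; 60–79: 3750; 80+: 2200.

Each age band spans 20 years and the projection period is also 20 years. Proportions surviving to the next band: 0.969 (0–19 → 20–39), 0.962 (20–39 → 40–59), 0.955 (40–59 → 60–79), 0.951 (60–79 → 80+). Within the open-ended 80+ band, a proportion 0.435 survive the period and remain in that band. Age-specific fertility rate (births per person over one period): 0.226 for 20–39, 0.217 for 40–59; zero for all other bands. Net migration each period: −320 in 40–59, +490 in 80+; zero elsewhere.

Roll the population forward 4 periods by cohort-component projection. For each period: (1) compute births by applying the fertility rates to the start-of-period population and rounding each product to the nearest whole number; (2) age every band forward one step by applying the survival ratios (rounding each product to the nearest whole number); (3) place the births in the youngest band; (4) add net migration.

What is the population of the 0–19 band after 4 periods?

1582

After projecting period 1:
Births: 7600 * 0.226 = 1718  |  11650 * 0.217 = 2528 → 4246
20–39: 9600 * 0.969 = 9302
40–59: 7600 * 0.962 = 7311
60–79: 11650 * 0.955 = 11126
80+: 3750 * 0.951 + 2200 * 0.435 = 3566 + 957 = 4523
Net migration: 40–59 − 320 → 6991; 80+ + 490 → 5013
Population now: 0–19=4246, 20–39=9302, 40–59=6991, 60–79=11126, 80+=5013
After projecting period 2:
Births: 9302 * 0.226 = 2102  |  6991 * 0.217 = 1517 → 3619
20–39: 4246 * 0.969 = 4114
40–59: 9302 * 0.962 = 8949
60–79: 6991 * 0.955 = 6676
80+: 11126 * 0.951 + 5013 * 0.435 = 10581 + 2181 = 12762
Net migration: 40–59 − 320 → 8629; 80+ + 490 → 13252
Population now: 0–19=3619, 20–39=4114, 40–59=8629, 60–79=6676, 80+=13252
After projecting period 3:
Births: 4114 * 0.226 = 930  |  8629 * 0.217 = 1872 → 2802
20–39: 3619 * 0.969 = 3507
40–59: 4114 * 0.962 = 3958
60–79: 8629 * 0.955 = 8241
80+: 6676 * 0.951 + 13252 * 0.435 = 6349 + 5765 = 12114
Net migration: 40–59 − 320 → 3638; 80+ + 490 → 12604
Population now: 0–19=2802, 20–39=3507, 40–59=3638, 60–79=8241, 80+=12604
After projecting period 4:
Births: 3507 * 0.226 = 793  |  3638 * 0.217 = 789 → 1582
20–39: 2802 * 0.969 = 2715
40–59: 3507 * 0.962 = 3374
60–79: 3638 * 0.955 = 3474
80+: 8241 * 0.951 + 12604 * 0.435 = 7837 + 5483 = 13320
Net migration: 40–59 − 320 → 3054; 80+ + 490 → 13810
Population now: 0–19=1582, 20–39=2715, 40–59=3054, 60–79=3474, 80+=13810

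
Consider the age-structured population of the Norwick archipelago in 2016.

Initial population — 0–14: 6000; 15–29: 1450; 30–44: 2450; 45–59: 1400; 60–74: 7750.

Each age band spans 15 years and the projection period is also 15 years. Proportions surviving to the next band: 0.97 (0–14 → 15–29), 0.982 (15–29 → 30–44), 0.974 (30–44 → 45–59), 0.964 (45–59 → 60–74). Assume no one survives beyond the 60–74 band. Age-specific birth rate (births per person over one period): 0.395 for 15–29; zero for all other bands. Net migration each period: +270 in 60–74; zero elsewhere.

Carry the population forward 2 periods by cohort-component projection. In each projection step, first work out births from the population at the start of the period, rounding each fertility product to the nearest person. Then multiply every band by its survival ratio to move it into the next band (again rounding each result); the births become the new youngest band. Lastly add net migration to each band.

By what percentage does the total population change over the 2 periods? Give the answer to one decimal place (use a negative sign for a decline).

-34.2

After projecting period 1:
Births: 1450 * 0.395 = 573
15–29: 6000 * 0.97 = 5820
30–44: 1450 * 0.982 = 1424
45–59: 2450 * 0.974 = 2386
60–74: 1400 * 0.964 = 1350
Net migration: 60–74 + 270 → 1620
Population now: 0–14=573, 15–29=5820, 30–44=1424, 45–59=2386, 60–74=1620
After projecting period 2:
Births: 5820 * 0.395 = 2299
15–29: 573 * 0.97 = 556
30–44: 5820 * 0.982 = 5715
45–59: 1424 * 0.974 = 1387
60–74: 2386 * 0.964 = 2300
Net migration: 60–74 + 270 → 2570
Population now: 0–14=2299, 15–29=556, 30–44=5715, 45–59=1387, 60–74=2570
Total: 19050 → 12527; change = -6523; percentage change = -34.2%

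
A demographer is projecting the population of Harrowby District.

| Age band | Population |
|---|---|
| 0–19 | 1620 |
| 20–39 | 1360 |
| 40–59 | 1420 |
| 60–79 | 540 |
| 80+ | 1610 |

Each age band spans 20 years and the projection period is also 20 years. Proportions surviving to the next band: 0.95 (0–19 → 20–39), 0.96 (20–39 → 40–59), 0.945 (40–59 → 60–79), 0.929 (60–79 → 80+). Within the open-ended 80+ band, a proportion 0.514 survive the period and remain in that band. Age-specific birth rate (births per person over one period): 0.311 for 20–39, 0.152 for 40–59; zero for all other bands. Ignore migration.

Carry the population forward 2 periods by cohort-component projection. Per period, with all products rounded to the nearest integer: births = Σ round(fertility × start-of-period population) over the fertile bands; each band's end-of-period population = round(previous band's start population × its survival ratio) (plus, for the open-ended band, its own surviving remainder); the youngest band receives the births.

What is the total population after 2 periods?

Period 1.
Births: 1360 * 0.311 = 423  |  1420 * 0.152 = 216 — total 639
20–39: 1620 * 0.95 = 1539
40–59: 1360 * 0.96 = 1306
60–79: 1420 * 0.945 = 1342
80+: 540 * 0.929 + 1610 * 0.514 = 502 + 828 = 1330
End of period: [639, 1539, 1306, 1342, 1330]
Period 2.
Births: 1539 * 0.311 = 479  |  1306 * 0.152 = 199 — total 678
20–39: 639 * 0.95 = 607
40–59: 1539 * 0.96 = 1477
60–79: 1306 * 0.945 = 1234
80+: 1342 * 0.929 + 1330 * 0.514 = 1247 + 684 = 1931
End of period: [678, 607, 1477, 1234, 1931]
Total after period 2: 678 + 607 + 1477 + 1234 + 1931 = 5927

5927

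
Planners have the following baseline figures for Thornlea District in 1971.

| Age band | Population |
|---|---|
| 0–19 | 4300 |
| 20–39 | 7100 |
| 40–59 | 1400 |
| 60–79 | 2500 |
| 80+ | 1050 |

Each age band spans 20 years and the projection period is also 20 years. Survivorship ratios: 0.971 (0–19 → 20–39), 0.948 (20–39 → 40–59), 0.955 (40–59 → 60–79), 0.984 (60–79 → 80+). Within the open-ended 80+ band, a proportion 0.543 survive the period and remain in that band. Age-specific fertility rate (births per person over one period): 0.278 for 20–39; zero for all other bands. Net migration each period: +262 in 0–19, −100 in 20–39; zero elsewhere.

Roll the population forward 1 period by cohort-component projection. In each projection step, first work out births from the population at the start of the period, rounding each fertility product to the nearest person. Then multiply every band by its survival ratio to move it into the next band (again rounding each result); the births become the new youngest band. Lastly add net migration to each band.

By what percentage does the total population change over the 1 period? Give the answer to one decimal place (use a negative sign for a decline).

Numbering the groups 1..5 from youngest to oldest:
Period 1:
Births: 7100 × 0.278 = 1974
Group 2: 4300 × 0.971 = 4175
Group 3: 7100 × 0.948 = 6731
Group 4: 1400 × 0.955 = 1337
Group 5: 2500 × 0.984 + 1050 × 0.543 = 2460 + 570 = 3030
Net migration: Group 1 + 262 → 2236; Group 2 − 100 → 4075
→ [2236, 4075, 6731, 1337, 3030]
Total: 16350 → 17409; change = 1059; percentage change = 6.5%

6.5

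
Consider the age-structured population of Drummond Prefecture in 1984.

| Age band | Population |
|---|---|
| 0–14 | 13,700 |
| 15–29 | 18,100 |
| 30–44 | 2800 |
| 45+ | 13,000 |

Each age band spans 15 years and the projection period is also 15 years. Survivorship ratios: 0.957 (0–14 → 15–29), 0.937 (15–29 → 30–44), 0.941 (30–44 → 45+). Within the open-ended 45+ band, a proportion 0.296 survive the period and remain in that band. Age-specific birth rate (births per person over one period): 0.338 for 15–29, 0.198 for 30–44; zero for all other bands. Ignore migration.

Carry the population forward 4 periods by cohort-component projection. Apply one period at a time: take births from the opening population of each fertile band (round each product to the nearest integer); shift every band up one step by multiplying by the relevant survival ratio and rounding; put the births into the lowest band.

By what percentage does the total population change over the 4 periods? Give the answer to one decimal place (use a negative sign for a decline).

-46.0

[period 1]
Births: 18100 × 0.338 = 6118 ; 2800 × 0.198 = 554 → 6672
15–29: 13700 × 0.957 = 13111
30–44: 18100 × 0.937 = 16960
45+: 2800 × 0.941 + 13000 × 0.296 = 2635 + 3848 = 6483
Population now: 0–14=6672, 15–29=13111, 30–44=16960, 45+=6483
[period 2]
Births: 13111 × 0.338 = 4432 ; 16960 × 0.198 = 3358 → 7790
15–29: 6672 × 0.957 = 6385
30–44: 13111 × 0.937 = 12285
45+: 16960 × 0.941 + 6483 × 0.296 = 15959 + 1919 = 17878
Population now: 0–14=7790, 15–29=6385, 30–44=12285, 45+=17878
[period 3]
Births: 6385 × 0.338 = 2158 ; 12285 × 0.198 = 2432 → 4590
15–29: 7790 × 0.957 = 7455
30–44: 6385 × 0.937 = 5983
45+: 12285 × 0.941 + 17878 × 0.296 = 11560 + 5292 = 16852
Population now: 0–14=4590, 15–29=7455, 30–44=5983, 45+=16852
[period 4]
Births: 7455 × 0.338 = 2520 ; 5983 × 0.198 = 1185 → 3705
15–29: 4590 × 0.957 = 4393
30–44: 7455 × 0.937 = 6985
45+: 5983 × 0.941 + 16852 × 0.296 = 5630 + 4988 = 10618
Population now: 0–14=3705, 15–29=4393, 30–44=6985, 45+=10618
Total: 47600 → 25701; change = -21899; percentage change = -46.0%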